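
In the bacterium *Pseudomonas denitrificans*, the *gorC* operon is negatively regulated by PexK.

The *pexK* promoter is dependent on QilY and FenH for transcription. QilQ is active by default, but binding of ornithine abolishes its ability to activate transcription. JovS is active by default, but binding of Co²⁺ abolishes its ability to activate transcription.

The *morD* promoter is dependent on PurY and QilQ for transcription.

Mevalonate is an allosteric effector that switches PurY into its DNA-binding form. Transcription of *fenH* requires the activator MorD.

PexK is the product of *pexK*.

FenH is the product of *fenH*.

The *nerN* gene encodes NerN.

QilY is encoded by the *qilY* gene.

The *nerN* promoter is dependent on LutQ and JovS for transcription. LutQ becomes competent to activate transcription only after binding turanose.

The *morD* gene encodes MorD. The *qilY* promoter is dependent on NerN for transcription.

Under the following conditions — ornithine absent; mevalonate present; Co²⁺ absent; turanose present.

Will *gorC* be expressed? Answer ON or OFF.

OFF

Turanose is present, so LutQ is active.
Co²⁺ is absent, so JovS is active.
No repressor is bound and LutQ and JovS are active, so *nerN* is transcribed.
So NerN is produced and active.
No repressor is bound and NerN is active, so *qilY* is transcribed.
So QilY is produced and active.
Mevalonate is present, so PurY is active.
Ornithine is absent, so QilQ is active.
No repressor is bound and PurY and QilQ are active, so *morD* is transcribed.
So MorD is produced and active.
No repressor is bound and MorD is active, so *fenH* is transcribed.
So FenH is produced and active.
No repressor is bound and QilY and FenH are active, so *pexK* is transcribed.
So PexK is produced and active.
With repressor PexK bound, *gorC* is not transcribed.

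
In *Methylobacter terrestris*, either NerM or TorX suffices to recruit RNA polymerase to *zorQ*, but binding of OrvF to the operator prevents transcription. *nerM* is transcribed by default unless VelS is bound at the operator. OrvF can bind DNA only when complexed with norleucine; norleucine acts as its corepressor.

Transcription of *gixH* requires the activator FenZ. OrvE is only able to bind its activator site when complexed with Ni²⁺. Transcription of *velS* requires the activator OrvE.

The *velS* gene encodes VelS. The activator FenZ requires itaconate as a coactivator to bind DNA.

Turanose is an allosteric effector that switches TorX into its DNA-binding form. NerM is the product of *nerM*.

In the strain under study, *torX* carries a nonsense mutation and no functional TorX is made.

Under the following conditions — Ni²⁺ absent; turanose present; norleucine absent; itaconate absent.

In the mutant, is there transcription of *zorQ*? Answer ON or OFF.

Ni²⁺ is absent, so OrvE is inactive.
Required activator OrvE is absent, so *velS* is not transcribed.
So VelS is not produced.
With no repressor bound, *nerM* is transcribed.
So NerM is produced and active.
TorX is non-functional in this strain, so it has no effect.
Norleucine is absent, so OrvF is inactive.
Activator NerM is present, so *zorQ* is transcribed.

ON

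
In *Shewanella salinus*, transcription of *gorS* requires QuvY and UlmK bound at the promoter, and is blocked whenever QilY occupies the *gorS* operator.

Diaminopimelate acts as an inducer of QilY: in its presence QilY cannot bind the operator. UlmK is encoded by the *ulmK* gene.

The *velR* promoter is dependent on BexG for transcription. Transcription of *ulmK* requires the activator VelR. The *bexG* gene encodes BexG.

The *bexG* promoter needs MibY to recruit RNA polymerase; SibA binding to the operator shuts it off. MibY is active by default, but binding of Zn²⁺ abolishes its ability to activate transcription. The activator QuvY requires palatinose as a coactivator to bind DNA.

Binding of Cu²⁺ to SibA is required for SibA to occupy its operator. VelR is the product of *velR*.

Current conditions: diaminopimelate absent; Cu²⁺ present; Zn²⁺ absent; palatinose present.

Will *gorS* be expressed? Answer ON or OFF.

Palatinose is present, so QuvY is active.
Cu²⁺ is present, so SibA is active.
Zn²⁺ is absent, so MibY is active.
With repressor SibA bound, *bexG* is not transcribed.
So BexG is not produced.
Required activator BexG is absent, so *velR* is not transcribed.
So VelR is not produced.
Required activator VelR is absent, so *ulmK* is not transcribed.
So UlmK is not produced.
Diaminopimelate is absent, so QilY is active.
With repressor QilY bound, *gorS* is not transcribed.

OFF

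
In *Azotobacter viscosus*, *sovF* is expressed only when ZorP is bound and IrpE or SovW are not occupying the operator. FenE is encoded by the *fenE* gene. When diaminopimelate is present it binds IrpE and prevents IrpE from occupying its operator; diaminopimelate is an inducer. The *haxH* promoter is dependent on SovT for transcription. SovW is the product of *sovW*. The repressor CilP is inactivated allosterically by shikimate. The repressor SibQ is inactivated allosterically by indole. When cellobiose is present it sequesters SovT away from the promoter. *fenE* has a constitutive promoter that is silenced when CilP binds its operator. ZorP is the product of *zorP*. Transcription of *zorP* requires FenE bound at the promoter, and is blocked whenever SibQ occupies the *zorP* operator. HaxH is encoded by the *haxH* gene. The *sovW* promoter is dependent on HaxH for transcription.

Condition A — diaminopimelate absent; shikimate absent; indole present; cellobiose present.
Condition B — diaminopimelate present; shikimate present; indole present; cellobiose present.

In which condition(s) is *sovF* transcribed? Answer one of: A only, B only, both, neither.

B only

Condition A:
Diaminopimelate is absent, so IrpE is active.
Shikimate is absent, so CilP is active.
With repressor CilP bound, *fenE* is not transcribed.
So FenE is not produced.
Indole is present, so SibQ is inactive.
Required activator FenE is absent, so *zorP* is not transcribed.
So ZorP is not produced.
Cellobiose is present, so SovT is inactive.
Required activator SovT is absent, so *haxH* is not transcribed.
So HaxH is not produced.
Required activator HaxH is absent, so *sovW* is not transcribed.
So SovW is not produced.
With repressor IrpE bound, *sovF* is not transcribed.
→ *sovF* is OFF in A.
Condition B:
Diaminopimelate is present, so IrpE is inactive.
Shikimate is present, so CilP is inactive.
With no repressor bound, *fenE* is transcribed.
So FenE is produced and active.
Indole is present, so SibQ is inactive.
No repressor is bound and FenE is active, so *zorP* is transcribed.
So ZorP is produced and active.
Cellobiose is present, so SovT is inactive.
Required activator SovT is absent, so *haxH* is not transcribed.
So HaxH is not produced.
Required activator HaxH is absent, so *sovW* is not transcribed.
So SovW is not produced.
No repressor is bound and ZorP is active, so *sovF* is transcribed.
→ *sovF* is ON in B.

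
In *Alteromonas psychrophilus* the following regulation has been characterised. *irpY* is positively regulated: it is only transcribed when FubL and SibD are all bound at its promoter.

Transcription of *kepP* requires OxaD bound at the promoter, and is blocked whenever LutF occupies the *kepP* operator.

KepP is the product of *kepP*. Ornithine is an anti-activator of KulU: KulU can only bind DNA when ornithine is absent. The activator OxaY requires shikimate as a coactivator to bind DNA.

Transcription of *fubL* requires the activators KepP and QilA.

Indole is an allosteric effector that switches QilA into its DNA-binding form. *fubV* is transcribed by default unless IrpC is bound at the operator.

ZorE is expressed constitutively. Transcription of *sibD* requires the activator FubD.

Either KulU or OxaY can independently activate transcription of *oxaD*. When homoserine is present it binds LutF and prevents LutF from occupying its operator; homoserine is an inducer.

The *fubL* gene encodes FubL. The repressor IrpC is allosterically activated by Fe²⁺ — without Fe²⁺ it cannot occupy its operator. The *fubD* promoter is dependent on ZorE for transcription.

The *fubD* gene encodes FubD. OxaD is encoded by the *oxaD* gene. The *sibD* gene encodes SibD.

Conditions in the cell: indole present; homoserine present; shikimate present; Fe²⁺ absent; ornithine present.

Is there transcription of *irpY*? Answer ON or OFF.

Ornithine is present, so KulU is inactive.
Shikimate is present, so OxaY is active.
Activator OxaY is present, so *oxaD* is transcribed.
So OxaD is produced and active.
Homoserine is present, so LutF is inactive.
No repressor is bound and OxaD is active, so *kepP* is transcribed.
So KepP is produced and active.
Indole is present, so QilA is active.
No repressor is bound and KepP and QilA are active, so *fubL* is transcribed.
So FubL is produced and active.
ZorE is produced constitutively and is active.
No repressor is bound and ZorE is active, so *fubD* is transcribed.
So FubD is produced and active.
No repressor is bound and FubD is active, so *sibD* is transcribed.
So SibD is produced and active.
No repressor is bound and FubL and SibD are active, so *irpY* is transcribed.

ON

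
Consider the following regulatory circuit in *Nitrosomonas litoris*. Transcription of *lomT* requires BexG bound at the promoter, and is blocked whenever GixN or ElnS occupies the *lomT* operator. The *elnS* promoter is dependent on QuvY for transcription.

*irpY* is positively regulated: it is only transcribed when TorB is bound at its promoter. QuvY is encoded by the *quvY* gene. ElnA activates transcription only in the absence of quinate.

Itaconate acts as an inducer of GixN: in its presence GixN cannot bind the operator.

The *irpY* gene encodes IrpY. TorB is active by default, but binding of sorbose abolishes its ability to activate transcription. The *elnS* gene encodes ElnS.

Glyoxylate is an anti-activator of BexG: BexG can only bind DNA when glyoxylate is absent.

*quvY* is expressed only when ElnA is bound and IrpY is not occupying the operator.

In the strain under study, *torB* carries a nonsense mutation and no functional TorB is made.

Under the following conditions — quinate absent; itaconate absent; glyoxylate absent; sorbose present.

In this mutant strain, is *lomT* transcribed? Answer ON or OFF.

Itaconate is absent, so GixN is active.
Glyoxylate is absent, so BexG is active.
Quinate is absent, so ElnA is active.
TorB is non-functional in this strain, so it has no effect.
Required activator TorB is absent, so *irpY* is not transcribed.
So IrpY is not produced.
No repressor is bound and ElnA is active, so *quvY* is transcribed.
So QuvY is produced and active.
No repressor is bound and QuvY is active, so *elnS* is transcribed.
So ElnS is produced and active.
With repressor GixN bound, *lomT* is not transcribed.

OFF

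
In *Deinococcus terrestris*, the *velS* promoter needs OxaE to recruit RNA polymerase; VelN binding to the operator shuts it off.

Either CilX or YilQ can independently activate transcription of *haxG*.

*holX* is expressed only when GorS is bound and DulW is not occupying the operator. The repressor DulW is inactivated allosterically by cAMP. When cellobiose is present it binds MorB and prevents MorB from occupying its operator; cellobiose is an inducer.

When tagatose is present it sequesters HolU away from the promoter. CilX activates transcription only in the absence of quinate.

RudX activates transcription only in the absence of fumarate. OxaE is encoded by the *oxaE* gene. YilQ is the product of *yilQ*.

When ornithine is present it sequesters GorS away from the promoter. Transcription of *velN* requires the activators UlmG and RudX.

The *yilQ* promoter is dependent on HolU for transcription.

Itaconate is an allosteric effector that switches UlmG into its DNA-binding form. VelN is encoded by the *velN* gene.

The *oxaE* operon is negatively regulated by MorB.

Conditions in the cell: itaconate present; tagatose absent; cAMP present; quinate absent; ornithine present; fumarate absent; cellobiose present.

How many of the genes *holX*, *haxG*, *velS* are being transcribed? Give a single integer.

1

cAMP is present, so DulW is inactive.
Ornithine is present, so GorS is inactive.
Required activator GorS is absent, so *holX* is not transcribed.
→ *holX* is OFF.
Quinate is absent, so CilX is active.
Tagatose is absent, so HolU is active.
No repressor is bound and HolU is active, so *yilQ* is transcribed.
So YilQ is produced and active.
Activator CilX is present, so *haxG* is transcribed.
→ *haxG* is ON.
Cellobiose is present, so MorB is inactive.
With no repressor bound, *oxaE* is transcribed.
So OxaE is produced and active.
Itaconate is present, so UlmG is active.
Fumarate is absent, so RudX is active.
No repressor is bound and UlmG and RudX are active, so *velN* is transcribed.
So VelN is produced and active.
With repressor VelN bound, *velS* is not transcribed.
→ *velS* is OFF.
1 of the 3 genes is transcribed.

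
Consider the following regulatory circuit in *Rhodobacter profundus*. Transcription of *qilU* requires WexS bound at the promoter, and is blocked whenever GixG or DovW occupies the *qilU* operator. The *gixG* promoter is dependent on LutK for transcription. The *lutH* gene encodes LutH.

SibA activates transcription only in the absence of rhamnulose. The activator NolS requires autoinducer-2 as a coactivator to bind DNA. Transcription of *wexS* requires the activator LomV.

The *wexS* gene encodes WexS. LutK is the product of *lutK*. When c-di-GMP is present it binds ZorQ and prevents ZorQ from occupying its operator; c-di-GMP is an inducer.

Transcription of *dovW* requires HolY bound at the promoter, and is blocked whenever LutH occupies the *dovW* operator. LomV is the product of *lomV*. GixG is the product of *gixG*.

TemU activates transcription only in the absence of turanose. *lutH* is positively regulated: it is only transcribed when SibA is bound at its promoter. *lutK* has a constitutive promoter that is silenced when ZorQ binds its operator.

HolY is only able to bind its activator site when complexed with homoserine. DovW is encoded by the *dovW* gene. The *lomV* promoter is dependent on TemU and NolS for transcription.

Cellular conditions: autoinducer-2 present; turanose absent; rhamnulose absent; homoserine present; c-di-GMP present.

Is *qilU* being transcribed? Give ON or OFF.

OFF

c-di-GMP is present, so ZorQ is inactive.
With no repressor bound, *lutK* is transcribed.
So LutK is produced and active.
No repressor is bound and LutK is active, so *gixG* is transcribed.
So GixG is produced and active.
Homoserine is present, so HolY is active.
Rhamnulose is absent, so SibA is active.
No repressor is bound and SibA is active, so *lutH* is transcribed.
So LutH is produced and active.
With repressor LutH bound, *dovW* is not transcribed.
So DovW is not produced.
Turanose is absent, so TemU is active.
Autoinducer-2 is present, so NolS is active.
No repressor is bound and TemU and NolS are active, so *lomV* is transcribed.
So LomV is produced and active.
No repressor is bound and LomV is active, so *wexS* is transcribed.
So WexS is produced and active.
With repressor GixG bound, *qilU* is not transcribed.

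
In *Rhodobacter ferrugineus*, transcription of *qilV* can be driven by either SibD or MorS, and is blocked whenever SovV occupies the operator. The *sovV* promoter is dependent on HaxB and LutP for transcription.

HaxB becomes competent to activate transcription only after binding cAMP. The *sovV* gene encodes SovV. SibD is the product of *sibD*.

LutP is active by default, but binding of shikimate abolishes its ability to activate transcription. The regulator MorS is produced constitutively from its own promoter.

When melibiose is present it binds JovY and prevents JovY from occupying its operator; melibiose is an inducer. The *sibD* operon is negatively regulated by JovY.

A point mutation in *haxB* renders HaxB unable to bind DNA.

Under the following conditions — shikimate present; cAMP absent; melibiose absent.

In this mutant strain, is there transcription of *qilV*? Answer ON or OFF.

HaxB is non-functional in this strain, so it has no effect.
Shikimate is present, so LutP is inactive.
Required activator HaxB is absent, so *sovV* is not transcribed.
So SovV is not produced.
Melibiose is absent, so JovY is active.
With repressor JovY bound, *sibD* is not transcribed.
So SibD is not produced.
MorS is produced constitutively and is active.
Activator MorS is present, so *qilV* is transcribed.

ON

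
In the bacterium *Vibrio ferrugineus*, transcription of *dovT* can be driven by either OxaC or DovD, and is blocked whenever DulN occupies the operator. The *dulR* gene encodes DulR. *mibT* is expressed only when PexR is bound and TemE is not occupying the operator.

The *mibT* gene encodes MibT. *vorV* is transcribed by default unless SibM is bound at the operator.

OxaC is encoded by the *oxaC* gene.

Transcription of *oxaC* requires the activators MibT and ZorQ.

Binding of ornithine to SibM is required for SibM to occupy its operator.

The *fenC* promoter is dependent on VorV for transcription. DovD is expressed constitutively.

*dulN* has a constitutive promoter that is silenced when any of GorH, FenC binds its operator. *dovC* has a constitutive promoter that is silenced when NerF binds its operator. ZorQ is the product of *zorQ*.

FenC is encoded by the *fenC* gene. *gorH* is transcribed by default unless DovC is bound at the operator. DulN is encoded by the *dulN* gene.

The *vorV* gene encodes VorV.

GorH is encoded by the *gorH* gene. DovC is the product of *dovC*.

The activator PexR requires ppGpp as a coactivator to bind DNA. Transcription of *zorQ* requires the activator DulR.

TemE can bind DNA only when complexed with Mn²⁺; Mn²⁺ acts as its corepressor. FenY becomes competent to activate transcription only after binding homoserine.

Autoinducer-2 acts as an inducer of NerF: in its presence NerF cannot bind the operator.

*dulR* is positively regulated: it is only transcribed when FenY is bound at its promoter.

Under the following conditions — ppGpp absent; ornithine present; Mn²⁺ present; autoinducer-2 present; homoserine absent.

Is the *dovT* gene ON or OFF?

OFF

Autoinducer-2 is present, so NerF is inactive.
With no repressor bound, *dovC* is transcribed.
So DovC is produced and active.
With repressor DovC bound, *gorH* is not transcribed.
So GorH is not produced.
Ornithine is present, so SibM is active.
With repressor SibM bound, *vorV* is not transcribed.
So VorV is not produced.
Required activator VorV is absent, so *fenC* is not transcribed.
So FenC is not produced.
With no repressor bound, *dulN* is transcribed.
So DulN is produced and active.
ppGpp is absent, so PexR is inactive.
Mn²⁺ is present, so TemE is active.
With repressor TemE bound, *mibT* is not transcribed.
So MibT is not produced.
Homoserine is absent, so FenY is inactive.
Required activator FenY is absent, so *dulR* is not transcribed.
So DulR is not produced.
Required activator DulR is absent, so *zorQ* is not transcribed.
So ZorQ is not produced.
Required activator MibT is absent, so *oxaC* is not transcribed.
So OxaC is not produced.
DovD is produced constitutively and is active.
With repressor DulN bound, *dovT* is not transcribed.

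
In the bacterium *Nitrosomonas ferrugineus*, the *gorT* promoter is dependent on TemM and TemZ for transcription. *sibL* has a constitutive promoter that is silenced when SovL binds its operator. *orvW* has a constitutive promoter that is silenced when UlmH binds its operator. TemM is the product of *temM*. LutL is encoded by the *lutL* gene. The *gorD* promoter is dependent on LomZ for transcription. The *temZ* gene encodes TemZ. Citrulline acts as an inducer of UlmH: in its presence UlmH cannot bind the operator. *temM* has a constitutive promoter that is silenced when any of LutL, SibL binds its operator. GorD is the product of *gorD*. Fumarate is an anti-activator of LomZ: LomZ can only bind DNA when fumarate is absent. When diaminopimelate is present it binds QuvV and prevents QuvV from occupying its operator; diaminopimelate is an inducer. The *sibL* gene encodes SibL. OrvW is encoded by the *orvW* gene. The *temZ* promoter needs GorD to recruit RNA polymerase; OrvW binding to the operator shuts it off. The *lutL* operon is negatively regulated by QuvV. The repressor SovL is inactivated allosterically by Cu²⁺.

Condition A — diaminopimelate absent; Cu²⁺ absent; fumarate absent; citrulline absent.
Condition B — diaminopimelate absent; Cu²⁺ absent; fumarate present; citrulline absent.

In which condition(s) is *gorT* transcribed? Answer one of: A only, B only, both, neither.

A only

Condition A:
Diaminopimelate is absent, so QuvV is active.
With repressor QuvV bound, *lutL* is not transcribed.
So LutL is not produced.
Cu²⁺ is absent, so SovL is active.
With repressor SovL bound, *sibL* is not transcribed.
So SibL is not produced.
With no repressor bound, *temM* is transcribed.
So TemM is produced and active.
Fumarate is absent, so LomZ is active.
No repressor is bound and LomZ is active, so *gorD* is transcribed.
So GorD is produced and active.
Citrulline is absent, so UlmH is active.
With repressor UlmH bound, *orvW* is not transcribed.
So OrvW is not produced.
No repressor is bound and GorD is active, so *temZ* is transcribed.
So TemZ is produced and active.
No repressor is bound and TemM and TemZ are active, so *gorT* is transcribed.
→ *gorT* is ON in A.
Condition B:
Diaminopimelate is absent, so QuvV is active.
With repressor QuvV bound, *lutL* is not transcribed.
So LutL is not produced.
Cu²⁺ is absent, so SovL is active.
With repressor SovL bound, *sibL* is not transcribed.
So SibL is not produced.
With no repressor bound, *temM* is transcribed.
So TemM is produced and active.
Fumarate is present, so LomZ is inactive.
Required activator LomZ is absent, so *gorD* is not transcribed.
So GorD is not produced.
Citrulline is absent, so UlmH is active.
With repressor UlmH bound, *orvW* is not transcribed.
So OrvW is not produced.
Required activator GorD is absent, so *temZ* is not transcribed.
So TemZ is not produced.
Required activator TemZ is absent, so *gorT* is not transcribed.
→ *gorT* is OFF in B.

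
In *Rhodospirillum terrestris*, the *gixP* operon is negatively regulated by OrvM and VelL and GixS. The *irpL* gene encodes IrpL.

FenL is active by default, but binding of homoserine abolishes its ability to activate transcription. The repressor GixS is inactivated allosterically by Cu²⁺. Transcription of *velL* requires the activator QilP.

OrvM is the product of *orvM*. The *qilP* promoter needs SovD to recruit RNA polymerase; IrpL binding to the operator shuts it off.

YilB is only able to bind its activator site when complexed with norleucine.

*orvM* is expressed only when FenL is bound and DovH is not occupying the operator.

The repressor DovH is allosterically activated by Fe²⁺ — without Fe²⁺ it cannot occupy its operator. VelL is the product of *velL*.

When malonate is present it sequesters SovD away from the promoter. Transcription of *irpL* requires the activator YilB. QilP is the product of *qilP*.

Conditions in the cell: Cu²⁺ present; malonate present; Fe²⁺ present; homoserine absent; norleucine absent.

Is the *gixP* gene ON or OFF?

ON

Homoserine is absent, so FenL is active.
Fe²⁺ is present, so DovH is active.
With repressor DovH bound, *orvM* is not transcribed.
So OrvM is not produced.
Norleucine is absent, so YilB is inactive.
Required activator YilB is absent, so *irpL* is not transcribed.
So IrpL is not produced.
Malonate is present, so SovD is inactive.
Required activator SovD is absent, so *qilP* is not transcribed.
So QilP is not produced.
Required activator QilP is absent, so *velL* is not transcribed.
So VelL is not produced.
Cu²⁺ is present, so GixS is inactive.
With no repressor bound, *gixP* is transcribed.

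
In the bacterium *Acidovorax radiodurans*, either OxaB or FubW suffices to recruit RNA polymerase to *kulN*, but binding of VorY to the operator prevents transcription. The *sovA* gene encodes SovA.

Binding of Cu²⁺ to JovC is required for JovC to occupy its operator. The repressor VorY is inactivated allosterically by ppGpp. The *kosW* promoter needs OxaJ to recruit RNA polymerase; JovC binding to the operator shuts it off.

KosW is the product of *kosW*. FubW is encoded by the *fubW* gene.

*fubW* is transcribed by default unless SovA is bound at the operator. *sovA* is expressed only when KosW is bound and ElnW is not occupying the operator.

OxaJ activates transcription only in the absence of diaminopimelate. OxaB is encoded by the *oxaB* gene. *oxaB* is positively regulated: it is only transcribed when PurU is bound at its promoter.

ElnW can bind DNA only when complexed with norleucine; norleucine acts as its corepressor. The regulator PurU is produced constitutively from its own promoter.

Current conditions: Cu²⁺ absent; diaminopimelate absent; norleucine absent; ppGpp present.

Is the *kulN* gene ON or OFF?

ppGpp is present, so VorY is inactive.
PurU is produced constitutively and is active.
No repressor is bound and PurU is active, so *oxaB* is transcribed.
So OxaB is produced and active.
Norleucine is absent, so ElnW is inactive.
Cu²⁺ is absent, so JovC is inactive.
Diaminopimelate is absent, so OxaJ is active.
No repressor is bound and OxaJ is active, so *kosW* is transcribed.
So KosW is produced and active.
No repressor is bound and KosW is active, so *sovA* is transcribed.
So SovA is produced and active.
With repressor SovA bound, *fubW* is not transcribed.
So FubW is not produced.
Activator OxaB is present, so *kulN* is transcribed.

ON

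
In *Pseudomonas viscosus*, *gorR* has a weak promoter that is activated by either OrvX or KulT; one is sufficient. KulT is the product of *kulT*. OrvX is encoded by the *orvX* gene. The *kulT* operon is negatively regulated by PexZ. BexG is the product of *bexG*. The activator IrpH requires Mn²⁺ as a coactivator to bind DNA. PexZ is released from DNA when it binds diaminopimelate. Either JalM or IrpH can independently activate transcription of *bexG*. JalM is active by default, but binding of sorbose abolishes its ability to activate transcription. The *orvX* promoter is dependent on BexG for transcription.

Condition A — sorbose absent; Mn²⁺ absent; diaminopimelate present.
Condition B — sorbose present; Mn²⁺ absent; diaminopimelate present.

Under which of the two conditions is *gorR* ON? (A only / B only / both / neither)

Condition A:
Sorbose is absent, so JalM is active.
Mn²⁺ is absent, so IrpH is inactive.
Activator JalM is present, so *bexG* is transcribed.
So BexG is produced and active.
No repressor is bound and BexG is active, so *orvX* is transcribed.
So OrvX is produced and active.
Diaminopimelate is present, so PexZ is inactive.
With no repressor bound, *kulT* is transcribed.
So KulT is produced and active.
Activator OrvX is present, so *gorR* is transcribed.
→ *gorR* is ON in A.
Condition B:
Sorbose is present, so JalM is inactive.
Mn²⁺ is absent, so IrpH is inactive.
No activator is available at the *bexG* promoter, so *bexG* is not transcribed.
So BexG is not produced.
Required activator BexG is absent, so *orvX* is not transcribed.
So OrvX is not produced.
Diaminopimelate is present, so PexZ is inactive.
With no repressor bound, *kulT* is transcribed.
So KulT is produced and active.
Activator KulT is present, so *gorR* is transcribed.
→ *gorR* is ON in B.

both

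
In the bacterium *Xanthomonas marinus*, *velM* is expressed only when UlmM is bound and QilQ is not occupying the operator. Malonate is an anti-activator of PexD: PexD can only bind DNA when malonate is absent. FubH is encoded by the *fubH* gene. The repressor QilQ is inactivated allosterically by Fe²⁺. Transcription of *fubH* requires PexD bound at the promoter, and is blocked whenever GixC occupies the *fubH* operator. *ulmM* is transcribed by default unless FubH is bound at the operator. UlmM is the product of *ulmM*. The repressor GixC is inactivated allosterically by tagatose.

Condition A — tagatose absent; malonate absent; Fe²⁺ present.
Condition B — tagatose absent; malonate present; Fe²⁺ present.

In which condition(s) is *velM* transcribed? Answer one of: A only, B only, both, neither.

both

Condition A:
Tagatose is absent, so GixC is active.
Malonate is absent, so PexD is active.
With repressor GixC bound, *fubH* is not transcribed.
So FubH is not produced.
With no repressor bound, *ulmM* is transcribed.
So UlmM is produced and active.
Fe²⁺ is present, so QilQ is inactive.
No repressor is bound and UlmM is active, so *velM* is transcribed.
→ *velM* is ON in A.
Condition B:
Tagatose is absent, so GixC is active.
Malonate is present, so PexD is inactive.
With repressor GixC bound, *fubH* is not transcribed.
So FubH is not produced.
With no repressor bound, *ulmM* is transcribed.
So UlmM is produced and active.
Fe²⁺ is present, so QilQ is inactive.
No repressor is bound and UlmM is active, so *velM* is transcribed.
→ *velM* is ON in B.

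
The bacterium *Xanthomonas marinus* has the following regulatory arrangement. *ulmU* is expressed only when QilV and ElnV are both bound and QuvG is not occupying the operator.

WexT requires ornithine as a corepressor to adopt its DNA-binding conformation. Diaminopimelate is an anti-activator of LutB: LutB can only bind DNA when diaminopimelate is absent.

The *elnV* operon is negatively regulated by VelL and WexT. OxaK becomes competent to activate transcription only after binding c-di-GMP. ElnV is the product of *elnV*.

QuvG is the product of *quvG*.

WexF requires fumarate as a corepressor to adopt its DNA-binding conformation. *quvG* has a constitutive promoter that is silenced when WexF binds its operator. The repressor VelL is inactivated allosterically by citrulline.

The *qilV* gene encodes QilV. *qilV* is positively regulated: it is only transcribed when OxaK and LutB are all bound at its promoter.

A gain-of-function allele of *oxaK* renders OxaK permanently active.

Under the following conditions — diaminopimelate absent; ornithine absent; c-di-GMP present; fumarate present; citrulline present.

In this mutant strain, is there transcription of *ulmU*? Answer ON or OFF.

ON

OxaK is constitutively active in this strain.
Diaminopimelate is absent, so LutB is active.
No repressor is bound and OxaK and LutB are active, so *qilV* is transcribed.
So QilV is produced and active.
Citrulline is present, so VelL is inactive.
Ornithine is absent, so WexT is inactive.
With no repressor bound, *elnV* is transcribed.
So ElnV is produced and active.
Fumarate is present, so WexF is active.
With repressor WexF bound, *quvG* is not transcribed.
So QuvG is not produced.
No repressor is bound and QilV and ElnV are active, so *ulmU* is transcribed.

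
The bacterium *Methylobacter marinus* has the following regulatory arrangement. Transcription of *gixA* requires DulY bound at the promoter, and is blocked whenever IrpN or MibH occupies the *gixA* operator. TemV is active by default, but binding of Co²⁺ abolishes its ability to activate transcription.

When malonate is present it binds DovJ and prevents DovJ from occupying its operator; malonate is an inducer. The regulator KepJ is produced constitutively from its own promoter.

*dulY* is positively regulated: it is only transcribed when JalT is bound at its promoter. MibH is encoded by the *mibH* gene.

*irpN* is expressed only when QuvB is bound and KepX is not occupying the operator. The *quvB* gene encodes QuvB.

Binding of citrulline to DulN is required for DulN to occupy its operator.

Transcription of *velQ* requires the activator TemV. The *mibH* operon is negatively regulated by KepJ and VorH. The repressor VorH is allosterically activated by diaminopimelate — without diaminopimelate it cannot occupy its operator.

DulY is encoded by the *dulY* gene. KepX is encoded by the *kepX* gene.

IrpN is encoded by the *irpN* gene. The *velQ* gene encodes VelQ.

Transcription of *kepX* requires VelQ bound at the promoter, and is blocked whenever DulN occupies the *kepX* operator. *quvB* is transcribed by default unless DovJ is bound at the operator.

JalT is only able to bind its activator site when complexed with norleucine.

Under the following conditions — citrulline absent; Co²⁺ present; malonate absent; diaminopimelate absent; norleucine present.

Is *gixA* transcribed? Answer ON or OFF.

Citrulline is absent, so DulN is inactive.
Co²⁺ is present, so TemV is inactive.
Required activator TemV is absent, so *velQ* is not transcribed.
So VelQ is not produced.
Required activator VelQ is absent, so *kepX* is not transcribed.
So KepX is not produced.
Malonate is absent, so DovJ is active.
With repressor DovJ bound, *quvB* is not transcribed.
So QuvB is not produced.
Required activator QuvB is absent, so *irpN* is not transcribed.
So IrpN is not produced.
Norleucine is present, so JalT is active.
No repressor is bound and JalT is active, so *dulY* is transcribed.
So DulY is produced and active.
KepJ is produced constitutively and is active.
Diaminopimelate is absent, so VorH is inactive.
With repressor KepJ bound, *mibH* is not transcribed.
So MibH is not produced.
No repressor is bound and DulY is active, so *gixA* is transcribed.

ON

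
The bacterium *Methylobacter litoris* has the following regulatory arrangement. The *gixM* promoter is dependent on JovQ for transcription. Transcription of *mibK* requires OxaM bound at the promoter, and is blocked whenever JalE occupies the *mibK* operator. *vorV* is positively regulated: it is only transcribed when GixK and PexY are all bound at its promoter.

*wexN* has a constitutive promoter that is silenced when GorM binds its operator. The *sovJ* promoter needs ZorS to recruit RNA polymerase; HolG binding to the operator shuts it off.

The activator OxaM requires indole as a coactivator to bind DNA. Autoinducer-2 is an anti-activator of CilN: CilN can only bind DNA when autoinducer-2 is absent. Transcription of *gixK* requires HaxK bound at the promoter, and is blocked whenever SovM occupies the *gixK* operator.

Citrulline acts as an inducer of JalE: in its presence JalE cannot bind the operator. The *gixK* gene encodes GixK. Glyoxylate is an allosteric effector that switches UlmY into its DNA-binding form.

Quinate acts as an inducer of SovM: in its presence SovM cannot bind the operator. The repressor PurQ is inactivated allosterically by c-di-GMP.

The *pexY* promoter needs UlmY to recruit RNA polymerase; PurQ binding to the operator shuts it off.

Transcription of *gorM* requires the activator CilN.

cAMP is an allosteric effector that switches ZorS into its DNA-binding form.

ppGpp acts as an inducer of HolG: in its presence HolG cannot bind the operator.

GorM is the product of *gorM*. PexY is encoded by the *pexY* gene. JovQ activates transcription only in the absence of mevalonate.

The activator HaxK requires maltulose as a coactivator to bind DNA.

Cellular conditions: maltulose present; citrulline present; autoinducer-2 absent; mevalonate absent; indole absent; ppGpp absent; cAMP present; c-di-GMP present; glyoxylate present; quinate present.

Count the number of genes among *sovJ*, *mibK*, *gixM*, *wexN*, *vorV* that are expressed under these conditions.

2

cAMP is present, so ZorS is active.
ppGpp is absent, so HolG is active.
With repressor HolG bound, *sovJ* is not transcribed.
→ *sovJ* is OFF.
Citrulline is present, so JalE is inactive.
Indole is absent, so OxaM is inactive.
Required activator OxaM is absent, so *mibK* is not transcribed.
→ *mibK* is OFF.
Mevalonate is absent, so JovQ is active.
No repressor is bound and JovQ is active, so *gixM* is transcribed.
→ *gixM* is ON.
Autoinducer-2 is absent, so CilN is active.
No repressor is bound and CilN is active, so *gorM* is transcribed.
So GorM is produced and active.
With repressor GorM bound, *wexN* is not transcribed.
→ *wexN* is OFF.
Maltulose is present, so HaxK is active.
Quinate is present, so SovM is inactive.
No repressor is bound and HaxK is active, so *gixK* is transcribed.
So GixK is produced and active.
Glyoxylate is present, so UlmY is active.
c-di-GMP is present, so PurQ is inactive.
No repressor is bound and UlmY is active, so *pexY* is transcribed.
So PexY is produced and active.
No repressor is bound and GixK and PexY are active, so *vorV* is transcribed.
→ *vorV* is ON.
2 of the 5 genes are transcribed.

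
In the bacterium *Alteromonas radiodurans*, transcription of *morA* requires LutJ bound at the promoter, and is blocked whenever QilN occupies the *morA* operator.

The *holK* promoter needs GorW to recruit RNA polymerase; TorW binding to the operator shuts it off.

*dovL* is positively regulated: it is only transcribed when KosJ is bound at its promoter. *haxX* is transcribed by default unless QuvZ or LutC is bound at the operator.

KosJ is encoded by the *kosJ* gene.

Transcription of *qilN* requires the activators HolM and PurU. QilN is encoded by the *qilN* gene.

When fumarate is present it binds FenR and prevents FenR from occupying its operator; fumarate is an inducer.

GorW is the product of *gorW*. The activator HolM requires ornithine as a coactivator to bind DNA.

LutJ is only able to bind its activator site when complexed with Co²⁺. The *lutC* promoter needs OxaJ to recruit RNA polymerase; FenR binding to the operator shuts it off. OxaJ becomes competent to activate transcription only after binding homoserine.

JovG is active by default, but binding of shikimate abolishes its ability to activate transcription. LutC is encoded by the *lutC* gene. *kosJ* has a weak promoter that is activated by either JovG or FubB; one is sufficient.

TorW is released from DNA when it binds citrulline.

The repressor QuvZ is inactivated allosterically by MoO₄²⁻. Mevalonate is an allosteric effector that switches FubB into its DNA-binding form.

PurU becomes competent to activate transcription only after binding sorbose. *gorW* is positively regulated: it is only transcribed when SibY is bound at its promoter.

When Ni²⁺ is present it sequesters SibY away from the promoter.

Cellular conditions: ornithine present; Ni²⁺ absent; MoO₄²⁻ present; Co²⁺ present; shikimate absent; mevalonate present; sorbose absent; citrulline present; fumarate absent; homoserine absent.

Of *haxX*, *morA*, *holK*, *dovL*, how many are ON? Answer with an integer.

4

MoO₄²⁻ is present, so QuvZ is inactive.
Homoserine is absent, so OxaJ is inactive.
Fumarate is absent, so FenR is active.
With repressor FenR bound, *lutC* is not transcribed.
So LutC is not produced.
With no repressor bound, *haxX* is transcribed.
→ *haxX* is ON.
Co²⁺ is present, so LutJ is active.
Ornithine is present, so HolM is active.
Sorbose is absent, so PurU is inactive.
Required activator PurU is absent, so *qilN* is not transcribed.
So QilN is not produced.
No repressor is bound and LutJ is active, so *morA* is transcribed.
→ *morA* is ON.
Ni²⁺ is absent, so SibY is active.
No repressor is bound and SibY is active, so *gorW* is transcribed.
So GorW is produced and active.
Citrulline is present, so TorW is inactive.
No repressor is bound and GorW is active, so *holK* is transcribed.
→ *holK* is ON.
Shikimate is absent, so JovG is active.
Mevalonate is present, so FubB is active.
Activator JovG is present, so *kosJ* is transcribed.
So KosJ is produced and active.
No repressor is bound and KosJ is active, so *dovL* is transcribed.
→ *dovL* is ON.
4 of the 4 genes are transcribed.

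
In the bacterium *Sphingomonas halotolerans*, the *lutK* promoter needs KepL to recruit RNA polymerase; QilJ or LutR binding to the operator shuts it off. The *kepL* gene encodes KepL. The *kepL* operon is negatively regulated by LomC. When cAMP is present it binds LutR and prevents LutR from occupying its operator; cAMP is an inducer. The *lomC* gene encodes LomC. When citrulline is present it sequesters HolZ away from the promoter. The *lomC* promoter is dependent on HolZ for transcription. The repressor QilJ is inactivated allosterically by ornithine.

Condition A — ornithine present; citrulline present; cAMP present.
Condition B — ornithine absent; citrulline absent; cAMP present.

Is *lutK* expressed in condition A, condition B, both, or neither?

A only

Condition A:
Ornithine is present, so QilJ is inactive.
Citrulline is present, so HolZ is inactive.
Required activator HolZ is absent, so *lomC* is not transcribed.
So LomC is not produced.
With no repressor bound, *kepL* is transcribed.
So KepL is produced and active.
cAMP is present, so LutR is inactive.
No repressor is bound and KepL is active, so *lutK* is transcribed.
→ *lutK* is ON in A.
Condition B:
Ornithine is absent, so QilJ is active.
Citrulline is absent, so HolZ is active.
No repressor is bound and HolZ is active, so *lomC* is transcribed.
So LomC is produced and active.
With repressor LomC bound, *kepL* is not transcribed.
So KepL is not produced.
cAMP is present, so LutR is inactive.
With repressor QilJ bound, *lutK* is not transcribed.
→ *lutK* is OFF in B.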